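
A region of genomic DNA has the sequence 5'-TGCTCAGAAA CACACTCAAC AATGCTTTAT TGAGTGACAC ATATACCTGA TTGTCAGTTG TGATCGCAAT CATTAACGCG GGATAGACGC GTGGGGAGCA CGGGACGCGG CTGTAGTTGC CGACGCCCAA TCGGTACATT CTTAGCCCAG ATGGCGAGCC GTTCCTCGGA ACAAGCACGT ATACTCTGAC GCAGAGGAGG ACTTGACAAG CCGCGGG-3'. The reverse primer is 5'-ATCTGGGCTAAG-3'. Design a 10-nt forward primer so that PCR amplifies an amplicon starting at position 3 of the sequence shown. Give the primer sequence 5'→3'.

The reverse primer's reverse complement CTTAGCCCAGAT matches the template at positions 141–152; the product starts at position 3.
The forward primer is identical to the top strand over positions 3–12: CTCAGAAACA.

5'-CTCAGAAACA-3'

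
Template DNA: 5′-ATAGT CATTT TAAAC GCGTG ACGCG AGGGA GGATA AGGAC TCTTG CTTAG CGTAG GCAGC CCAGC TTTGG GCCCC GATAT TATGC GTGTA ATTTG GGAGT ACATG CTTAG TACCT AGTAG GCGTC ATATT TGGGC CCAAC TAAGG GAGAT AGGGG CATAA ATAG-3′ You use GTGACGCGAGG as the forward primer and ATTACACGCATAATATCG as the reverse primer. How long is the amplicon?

75 bp

Scanning the template, GTGACGCGAGG occurs at positions 18–28; this primer anneals to the bottom strand there with its 3' end pointing downstream.
Taking the reverse complement of ATTACACGCATAATATCG gives CGATATTATGCGTGTAAT, found at positions 75–92 on the template; the primer anneals here to the top strand with its 3' end pointing upstream.
Amplicon spans positions 18–92: 75 bp.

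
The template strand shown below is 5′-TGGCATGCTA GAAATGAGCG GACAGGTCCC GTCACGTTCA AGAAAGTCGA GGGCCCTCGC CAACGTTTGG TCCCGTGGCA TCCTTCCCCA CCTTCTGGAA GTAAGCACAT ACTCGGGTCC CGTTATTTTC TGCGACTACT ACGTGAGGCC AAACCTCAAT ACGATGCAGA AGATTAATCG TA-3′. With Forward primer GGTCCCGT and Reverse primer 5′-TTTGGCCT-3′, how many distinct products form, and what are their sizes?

Three products: 129 bp, 85 bp, 38 bp

The forward primer GGTCCCGT matches the top strand at positions 25–32, 69–76, 116–123.
The reverse primer's reverse complement is AGGCCAAA, matching at positions 146–153.
Each forward site pairs with the reverse site to give a product ending at position 153: sizes 129, 85, 38 bp.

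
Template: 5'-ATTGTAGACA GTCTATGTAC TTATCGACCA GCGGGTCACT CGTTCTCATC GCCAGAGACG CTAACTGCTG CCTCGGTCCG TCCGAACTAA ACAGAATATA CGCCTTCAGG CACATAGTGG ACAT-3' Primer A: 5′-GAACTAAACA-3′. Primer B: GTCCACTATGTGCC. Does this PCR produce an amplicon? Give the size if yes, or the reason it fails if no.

Primer A (GAACTAAACA) matches the top strand at positions 84–93; it acts as a forward primer.
Primer B's reverse complement is GGCACATAGTGGAC, matching the top strand at positions 109–122; it acts as a reverse primer.
The 3' ends face each other across positions 84–122, giving a 39 bp product.

Yes — a 39 bp product.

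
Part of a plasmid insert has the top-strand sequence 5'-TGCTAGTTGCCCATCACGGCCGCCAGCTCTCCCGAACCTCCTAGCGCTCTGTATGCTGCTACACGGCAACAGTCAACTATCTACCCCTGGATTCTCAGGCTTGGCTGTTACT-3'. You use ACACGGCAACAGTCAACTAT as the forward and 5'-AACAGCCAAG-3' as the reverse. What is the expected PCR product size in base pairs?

49 bp

Scanning the template, ACACGGCAACAGTCAACTAT occurs at positions 61–80; this primer anneals to the bottom strand there with its 3' end pointing downstream.
The reverse primer's reverse complement is CTTGGCTGTT, which matches the template at positions 100–109.
Amplicon spans positions 61–109: 49 bp.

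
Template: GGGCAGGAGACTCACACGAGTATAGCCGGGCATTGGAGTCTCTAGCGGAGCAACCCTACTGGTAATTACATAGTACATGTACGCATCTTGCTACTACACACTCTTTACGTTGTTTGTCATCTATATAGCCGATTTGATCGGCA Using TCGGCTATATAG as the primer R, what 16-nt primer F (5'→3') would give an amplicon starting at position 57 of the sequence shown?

The reverse primer's reverse complement CTATATAGCCGA matches the template at positions 121–132; the product starts at position 57.
The forward primer is identical to the top strand over positions 57–72: TACTGGTAATTACATA.

5'-TACTGGTAATTACATA-3'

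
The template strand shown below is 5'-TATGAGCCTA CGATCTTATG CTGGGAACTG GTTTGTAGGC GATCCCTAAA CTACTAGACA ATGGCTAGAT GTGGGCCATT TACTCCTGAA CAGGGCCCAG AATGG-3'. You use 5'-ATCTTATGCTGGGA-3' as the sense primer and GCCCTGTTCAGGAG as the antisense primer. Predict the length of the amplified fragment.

Scanning the template, ATCTTATGCTGGGA occurs at positions 13–26; this primer anneals to the bottom strand there with its 3' end pointing downstream.
Taking the reverse complement of GCCCTGTTCAGGAG gives CTCCTGAACAGGGC, found at positions 83–96 on the template; the primer anneals here to the top strand with its 3' end pointing upstream.
Product length = (reverse-primer end) − (forward-primer start) + 1 = 96 − 13 + 1 = 84 bp.

84 bp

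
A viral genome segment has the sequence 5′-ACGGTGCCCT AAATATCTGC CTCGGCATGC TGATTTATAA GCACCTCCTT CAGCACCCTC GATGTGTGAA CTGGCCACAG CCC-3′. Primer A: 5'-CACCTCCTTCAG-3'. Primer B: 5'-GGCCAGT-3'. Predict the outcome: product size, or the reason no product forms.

Primer A (CACCTCCTTCAG) matches the top strand at positions 42–53; it acts as a forward primer.
Primer B's reverse complement is ACTGGCC, matching the top strand at positions 70–76; it acts as a reverse primer.
The 3' ends face each other across positions 42–76, giving a 35 bp product.

Yes — a 35 bp product.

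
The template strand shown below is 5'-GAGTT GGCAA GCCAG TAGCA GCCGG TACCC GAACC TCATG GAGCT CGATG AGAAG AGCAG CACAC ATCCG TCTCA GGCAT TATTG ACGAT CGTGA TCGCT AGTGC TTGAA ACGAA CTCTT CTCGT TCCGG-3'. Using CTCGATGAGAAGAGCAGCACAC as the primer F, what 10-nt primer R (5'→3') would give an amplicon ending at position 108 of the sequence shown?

5'-CAAGCACTAG-3'

The forward primer binds at positions 44–65; the product's 3' end on the top strand is position 108.
The reverse primer anneals to the top strand over positions 99–108, i.e. to CTAGTGCTTG.
Its sequence written 5'→3' is the reverse complement: CAAGCACTAG.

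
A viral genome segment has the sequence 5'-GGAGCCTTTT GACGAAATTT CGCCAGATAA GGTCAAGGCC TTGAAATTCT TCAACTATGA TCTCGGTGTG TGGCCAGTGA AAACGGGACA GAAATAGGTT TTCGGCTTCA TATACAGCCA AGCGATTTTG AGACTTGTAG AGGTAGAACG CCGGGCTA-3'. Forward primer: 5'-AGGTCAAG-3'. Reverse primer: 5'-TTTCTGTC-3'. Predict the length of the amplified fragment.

65 bp

Scanning the template, AGGTCAAG occurs at positions 30–37; this primer anneals to the bottom strand there with its 3' end pointing downstream.
The reverse primer's reverse complement is GACAGAAA, which matches the template at positions 87–94.
Amplicon spans positions 30–94: 65 bp.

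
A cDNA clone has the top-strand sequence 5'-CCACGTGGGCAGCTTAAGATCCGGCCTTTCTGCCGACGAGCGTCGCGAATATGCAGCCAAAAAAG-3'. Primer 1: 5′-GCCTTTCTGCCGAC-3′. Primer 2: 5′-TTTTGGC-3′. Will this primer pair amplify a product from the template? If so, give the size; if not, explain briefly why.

Yes — a 39 bp product.

Primer 1 (GCCTTTCTGCCGAC) matches the top strand at positions 24–37; it acts as a forward primer.
Primer 2's reverse complement is GCCAAAA, matching the top strand at positions 56–62; it acts as a reverse primer.
The 3' ends face each other across positions 24–62, giving a 39 bp product.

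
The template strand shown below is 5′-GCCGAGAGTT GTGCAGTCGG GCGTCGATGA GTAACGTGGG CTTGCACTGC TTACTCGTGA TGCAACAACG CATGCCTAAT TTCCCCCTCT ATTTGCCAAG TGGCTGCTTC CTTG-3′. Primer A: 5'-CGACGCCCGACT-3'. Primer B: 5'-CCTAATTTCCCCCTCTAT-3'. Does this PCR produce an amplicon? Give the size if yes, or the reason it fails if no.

No product — the primers' 3' ends point away from each other.

Primer A (CGACGCCCGACT) has reverse complement AGTCGGGCGTCG, which matches the top strand at positions 15–26; primer A anneals to the top strand there with its 3' end pointing upstream toward position 15.
Primer B (CCTAATTTCCCCCTCTAT) matches the top strand directly at positions 75–92; it anneals to the bottom strand with its 3' end pointing downstream toward position 92.
The 3' ends diverge (primer A extends toward position 1, primer B toward position 114), so the primers never converge on a shared product.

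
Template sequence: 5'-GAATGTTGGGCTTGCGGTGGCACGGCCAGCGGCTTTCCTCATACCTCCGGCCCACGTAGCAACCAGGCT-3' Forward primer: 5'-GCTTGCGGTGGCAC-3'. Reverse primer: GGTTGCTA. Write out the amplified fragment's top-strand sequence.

Scanning the template, GCTTGCGGTGGCAC occurs at positions 10–23; this primer anneals to the bottom strand there with its 3' end pointing downstream.
Taking the reverse complement of GGTTGCTA gives TAGCAACC, found at positions 57–64 on the template; the primer anneals here to the top strand with its 3' end pointing upstream.
The product is the template from position 10 through 64 (55 bp).

5'-GCTTGCGGTGGCACGGCCAGCGGCTTTCCTCATACCTCCGGCCCACGTAGCAACC-3'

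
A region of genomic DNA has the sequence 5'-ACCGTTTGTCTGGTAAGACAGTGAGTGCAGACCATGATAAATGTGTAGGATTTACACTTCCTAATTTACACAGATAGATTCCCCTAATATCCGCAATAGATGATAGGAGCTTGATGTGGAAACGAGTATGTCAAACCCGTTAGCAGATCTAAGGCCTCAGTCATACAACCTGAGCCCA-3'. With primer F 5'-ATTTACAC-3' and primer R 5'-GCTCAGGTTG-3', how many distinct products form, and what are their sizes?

The forward primer ATTTACAC matches the top strand at positions 50–57, 64–71.
The reverse primer's reverse complement is CAACCTGAGC, matching at positions 166–175.
Each forward site pairs with the reverse site to give a product ending at position 175: sizes 126, 112 bp.

Two products: 126 bp, 112 bp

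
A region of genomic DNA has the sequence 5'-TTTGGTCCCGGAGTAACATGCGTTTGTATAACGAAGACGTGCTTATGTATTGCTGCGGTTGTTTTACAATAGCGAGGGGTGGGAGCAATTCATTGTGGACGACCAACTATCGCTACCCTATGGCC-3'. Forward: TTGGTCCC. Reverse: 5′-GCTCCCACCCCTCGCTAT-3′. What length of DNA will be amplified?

85 bp

The forward primer matches the template at positions 2–9.
Taking the reverse complement of GCTCCCACCCCTCGCTAT gives ATAGCGAGGGGTGGGAGC, found at positions 69–86 on the template; the primer anneals here to the top strand with its 3' end pointing upstream.
Product length = (reverse-primer end) − (forward-primer start) + 1 = 86 − 2 + 1 = 85 bp.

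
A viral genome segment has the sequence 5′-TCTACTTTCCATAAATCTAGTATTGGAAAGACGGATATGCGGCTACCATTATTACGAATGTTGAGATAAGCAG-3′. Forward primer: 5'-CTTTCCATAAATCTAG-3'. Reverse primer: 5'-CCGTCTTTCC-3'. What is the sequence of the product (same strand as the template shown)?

Forward primer CTTTCCATAAATCTAG is found on the top strand at positions 5–20.
The reverse primer's reverse complement is GGAAAGACGG, which matches the template at positions 25–34.
The product is the template from position 5 through 34 (30 bp).

5'-CTTTCCATAAATCTAGTATTGGAAAGACGG-3'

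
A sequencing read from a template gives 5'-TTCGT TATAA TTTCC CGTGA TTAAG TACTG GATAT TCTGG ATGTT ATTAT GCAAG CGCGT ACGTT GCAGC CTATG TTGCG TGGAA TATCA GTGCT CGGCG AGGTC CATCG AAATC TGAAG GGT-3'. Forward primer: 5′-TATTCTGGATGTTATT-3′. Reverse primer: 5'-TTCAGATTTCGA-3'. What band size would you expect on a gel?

87 bp

The forward primer matches the template at positions 33–48.
Reverse complement of the reverse primer: TCGAAATCTGAA. This occurs on the top strand at positions 108–119.
The product runs from position 33 to position 119, so its length is 119 − 33 + 1 = 87 bp.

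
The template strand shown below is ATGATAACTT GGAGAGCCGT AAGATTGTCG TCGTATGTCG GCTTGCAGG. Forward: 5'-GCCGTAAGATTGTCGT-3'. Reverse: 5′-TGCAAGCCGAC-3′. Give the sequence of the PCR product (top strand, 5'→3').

5'-GCCGTAAGATTGTCGTCGTATGTCGGCTTGCA-3'

Scanning the template, GCCGTAAGATTGTCGT occurs at positions 16–31; this primer anneals to the bottom strand there with its 3' end pointing downstream.
Reverse complement of the reverse primer: GTCGGCTTGCA. This occurs on the top strand at positions 37–47.
The product is the template from position 16 through 47 (32 bp).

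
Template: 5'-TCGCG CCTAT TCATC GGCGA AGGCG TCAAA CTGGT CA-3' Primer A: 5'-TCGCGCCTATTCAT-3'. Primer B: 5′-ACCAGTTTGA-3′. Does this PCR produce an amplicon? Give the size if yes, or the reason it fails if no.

Yes — a 35 bp product.

Primer A (TCGCGCCTATTCAT) matches the top strand at positions 1–14; it acts as a forward primer.
Primer B's reverse complement is TCAAACTGGT, matching the top strand at positions 26–35; it acts as a reverse primer.
The 3' ends face each other across positions 1–35, giving a 35 bp product.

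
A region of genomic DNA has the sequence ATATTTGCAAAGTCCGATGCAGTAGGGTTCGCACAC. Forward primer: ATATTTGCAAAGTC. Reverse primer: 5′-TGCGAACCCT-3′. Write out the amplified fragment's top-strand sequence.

Scanning the template, ATATTTGCAAAGTC occurs at positions 1–14; this primer anneals to the bottom strand there with its 3' end pointing downstream.
The reverse primer's reverse complement is AGGGTTCGCA, which matches the template at positions 24–33.
The product is the template from position 1 through 33 (33 bp).

5'-ATATTTGCAAAGTCCGATGCAGTAGGGTTCGCA-3'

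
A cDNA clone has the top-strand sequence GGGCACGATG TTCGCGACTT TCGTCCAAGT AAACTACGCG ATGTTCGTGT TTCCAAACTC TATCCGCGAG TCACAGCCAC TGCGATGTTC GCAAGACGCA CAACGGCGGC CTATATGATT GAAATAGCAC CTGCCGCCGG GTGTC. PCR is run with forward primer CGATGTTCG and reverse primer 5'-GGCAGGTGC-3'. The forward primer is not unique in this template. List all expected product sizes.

The forward primer CGATGTTCG matches the top strand at positions 6–14, 39–47, 83–91.
The reverse primer's reverse complement is GCACCTGCC, matching at positions 127–135.
Each forward site pairs with the reverse site to give a product ending at position 135: sizes 130, 97, 53 bp.

130 bp, 97 bp, 53 bp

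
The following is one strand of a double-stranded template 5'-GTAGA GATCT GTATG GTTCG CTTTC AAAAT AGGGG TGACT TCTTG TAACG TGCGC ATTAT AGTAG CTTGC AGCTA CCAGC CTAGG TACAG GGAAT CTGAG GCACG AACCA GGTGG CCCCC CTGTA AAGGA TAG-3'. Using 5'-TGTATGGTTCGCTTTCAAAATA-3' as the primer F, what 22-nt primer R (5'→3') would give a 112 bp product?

5'-GGGGGGCCACCTGGTTCGTGCC-3'

The forward primer binds at positions 10–31, so a 112 bp product ends at position 10 + 112 − 1 = 121.
The reverse primer anneals to the top strand over positions 100–121, i.e. to GGCACGAACCAGGTGGCCCCCC.
Its sequence written 5'→3' is the reverse complement: GGGGGGCCACCTGGTTCGTGCC.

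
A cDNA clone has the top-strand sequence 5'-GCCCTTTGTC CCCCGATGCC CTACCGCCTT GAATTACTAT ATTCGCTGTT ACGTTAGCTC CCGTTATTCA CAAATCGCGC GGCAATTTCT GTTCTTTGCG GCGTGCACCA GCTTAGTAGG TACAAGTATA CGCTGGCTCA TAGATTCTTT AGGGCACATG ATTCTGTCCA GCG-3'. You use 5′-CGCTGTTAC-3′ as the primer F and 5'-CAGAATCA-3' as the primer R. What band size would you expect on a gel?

123 bp

Scanning the template, CGCTGTTAC occurs at positions 44–52; this primer anneals to the bottom strand there with its 3' end pointing downstream.
Taking the reverse complement of CAGAATCA gives TGATTCTG, found at positions 159–166 on the template; the primer anneals here to the top strand with its 3' end pointing upstream.
The product runs from position 44 to position 166, so its length is 166 − 44 + 1 = 123 bp.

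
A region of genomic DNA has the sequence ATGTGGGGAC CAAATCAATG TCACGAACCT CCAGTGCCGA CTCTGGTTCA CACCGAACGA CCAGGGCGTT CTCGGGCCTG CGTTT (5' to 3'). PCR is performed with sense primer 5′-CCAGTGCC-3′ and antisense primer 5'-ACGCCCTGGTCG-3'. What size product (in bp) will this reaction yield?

Forward primer CCAGTGCC is found on the top strand at positions 31–38.
Taking the reverse complement of ACGCCCTGGTCG gives CGACCAGGGCGT, found at positions 58–69 on the template; the primer anneals here to the top strand with its 3' end pointing upstream.
The product runs from position 31 to position 69, so its length is 69 − 31 + 1 = 39 bp.

39 bp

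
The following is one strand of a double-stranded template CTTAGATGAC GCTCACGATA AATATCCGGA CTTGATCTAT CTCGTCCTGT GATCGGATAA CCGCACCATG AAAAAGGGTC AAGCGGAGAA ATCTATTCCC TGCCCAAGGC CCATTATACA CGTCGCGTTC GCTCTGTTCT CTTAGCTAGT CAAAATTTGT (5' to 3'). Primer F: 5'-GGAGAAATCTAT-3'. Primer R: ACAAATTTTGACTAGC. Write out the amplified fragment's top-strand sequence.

5'-GGAGAAATCTATTCCCTGCCCAAGGCCCATTATACACGTCGCGTTCGCTCTGTTCTCTTAGCTAGTCAAAATTTGT-3'

Forward primer GGAGAAATCTAT is found on the top strand at positions 85–96.
Reverse complement of the reverse primer: GCTAGTCAAAATTTGT. This occurs on the top strand at positions 145–160.
The product is the template from position 85 through 160 (76 bp).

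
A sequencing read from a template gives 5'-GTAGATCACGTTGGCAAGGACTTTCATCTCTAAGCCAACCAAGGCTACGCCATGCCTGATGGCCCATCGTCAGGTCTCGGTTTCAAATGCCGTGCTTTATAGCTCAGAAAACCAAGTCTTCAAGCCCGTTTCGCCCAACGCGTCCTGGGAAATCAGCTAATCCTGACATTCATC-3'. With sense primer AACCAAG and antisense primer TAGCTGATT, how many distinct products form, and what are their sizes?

The forward primer AACCAAG matches the top strand at positions 37–43, 110–116.
The reverse primer's reverse complement is AATCAGCTA, matching at positions 151–159.
Each forward site pairs with the reverse site to give a product ending at position 159: sizes 123, 50 bp.

Two products: 123 bp, 50 bp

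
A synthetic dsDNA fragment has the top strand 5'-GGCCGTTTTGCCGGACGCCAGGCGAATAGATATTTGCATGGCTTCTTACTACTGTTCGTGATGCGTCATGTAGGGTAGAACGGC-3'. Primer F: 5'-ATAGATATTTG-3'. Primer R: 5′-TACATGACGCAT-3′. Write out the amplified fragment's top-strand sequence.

5'-ATAGATATTTGCATGGCTTCTTACTACTGTTCGTGATGCGTCATGTA-3'

Forward primer ATAGATATTTG is found on the top strand at positions 26–36.
Taking the reverse complement of TACATGACGCAT gives ATGCGTCATGTA, found at positions 61–72 on the template; the primer anneals here to the top strand with its 3' end pointing upstream.
The product is the template from position 26 through 72 (47 bp).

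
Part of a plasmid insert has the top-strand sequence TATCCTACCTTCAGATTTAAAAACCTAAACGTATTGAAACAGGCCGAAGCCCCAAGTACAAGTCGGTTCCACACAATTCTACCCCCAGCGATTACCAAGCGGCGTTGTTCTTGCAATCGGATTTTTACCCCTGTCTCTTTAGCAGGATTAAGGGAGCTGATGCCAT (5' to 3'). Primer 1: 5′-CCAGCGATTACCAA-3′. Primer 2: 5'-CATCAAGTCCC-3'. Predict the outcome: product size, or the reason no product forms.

Primer 2 (CATCAAGTCCC) does not match the top strand, and its reverse complement GGGACTTGATG does not match either.
With no annealing site for primer 2, no amplification occurs.

No product — primer 2 has no binding site in the template.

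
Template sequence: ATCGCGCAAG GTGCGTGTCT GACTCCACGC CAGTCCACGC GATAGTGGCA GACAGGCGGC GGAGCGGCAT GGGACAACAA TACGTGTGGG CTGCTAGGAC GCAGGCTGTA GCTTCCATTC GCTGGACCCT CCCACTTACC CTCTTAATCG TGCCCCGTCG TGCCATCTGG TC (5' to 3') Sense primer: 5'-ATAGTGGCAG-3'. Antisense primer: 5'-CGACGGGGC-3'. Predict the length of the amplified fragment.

Forward primer ATAGTGGCAG is found on the top strand at positions 42–51.
The reverse primer's reverse complement is GCCCCGTCG, which matches the template at positions 152–160.
The product runs from position 42 to position 160, so its length is 160 − 42 + 1 = 119 bp.

119 bp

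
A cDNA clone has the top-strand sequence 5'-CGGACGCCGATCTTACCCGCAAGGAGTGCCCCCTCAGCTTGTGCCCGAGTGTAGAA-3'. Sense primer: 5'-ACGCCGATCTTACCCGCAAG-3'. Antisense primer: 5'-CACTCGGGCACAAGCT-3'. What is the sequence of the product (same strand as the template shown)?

5'-ACGCCGATCTTACCCGCAAGGAGTGCCCCCTCAGCTTGTGCCCGAGTG-3'

The forward primer matches the template at positions 4–23.
Taking the reverse complement of CACTCGGGCACAAGCT gives AGCTTGTGCCCGAGTG, found at positions 36–51 on the template; the primer anneals here to the top strand with its 3' end pointing upstream.
The product is the template from position 4 through 51 (48 bp).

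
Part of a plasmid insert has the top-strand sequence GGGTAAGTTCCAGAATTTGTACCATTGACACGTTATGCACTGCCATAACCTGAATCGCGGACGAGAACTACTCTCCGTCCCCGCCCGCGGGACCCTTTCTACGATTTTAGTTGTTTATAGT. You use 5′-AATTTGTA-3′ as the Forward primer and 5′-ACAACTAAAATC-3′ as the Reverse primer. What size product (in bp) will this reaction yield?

Scanning the template, AATTTGTA occurs at positions 14–21; this primer anneals to the bottom strand there with its 3' end pointing downstream.
The reverse primer's reverse complement is GATTTTAGTTGT, which matches the template at positions 103–114.
Product length = (reverse-primer end) − (forward-primer start) + 1 = 114 − 14 + 1 = 101 bp.

101 bp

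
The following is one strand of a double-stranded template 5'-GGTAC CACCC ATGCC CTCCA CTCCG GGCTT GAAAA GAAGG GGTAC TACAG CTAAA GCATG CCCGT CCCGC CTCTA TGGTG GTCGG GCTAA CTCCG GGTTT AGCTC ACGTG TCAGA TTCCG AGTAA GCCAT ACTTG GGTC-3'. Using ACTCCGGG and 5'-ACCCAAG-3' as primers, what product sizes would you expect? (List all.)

The forward primer ACTCCGGG matches the top strand at positions 20–27, 90–97.
The reverse primer's reverse complement is CTTGGGT, matching at positions 132–138.
Each forward site pairs with the reverse site to give a product ending at position 138: sizes 119, 49 bp.

119 bp, 49 bp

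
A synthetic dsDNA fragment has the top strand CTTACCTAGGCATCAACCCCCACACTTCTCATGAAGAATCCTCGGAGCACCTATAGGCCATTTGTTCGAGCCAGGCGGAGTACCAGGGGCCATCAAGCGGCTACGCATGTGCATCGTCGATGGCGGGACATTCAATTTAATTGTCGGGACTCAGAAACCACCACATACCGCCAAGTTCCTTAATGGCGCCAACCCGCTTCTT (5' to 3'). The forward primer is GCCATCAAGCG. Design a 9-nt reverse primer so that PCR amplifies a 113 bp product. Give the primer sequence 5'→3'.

5'-AGAAGCGGG-3'

The forward primer binds at positions 89–99, so a 113 bp product ends at position 89 + 113 − 1 = 201.
The reverse primer anneals to the top strand over positions 193–201, i.e. to CCCGCTTCT.
Its sequence written 5'→3' is the reverse complement: AGAAGCGGG.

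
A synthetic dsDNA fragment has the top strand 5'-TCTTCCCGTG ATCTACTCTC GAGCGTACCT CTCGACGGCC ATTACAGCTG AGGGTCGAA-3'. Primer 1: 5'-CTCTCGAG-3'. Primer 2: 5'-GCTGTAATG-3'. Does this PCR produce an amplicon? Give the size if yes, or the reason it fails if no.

Yes — a 33 bp product.

Primer 1 (CTCTCGAG) matches the top strand at positions 16–23; it acts as a forward primer.
Primer 2's reverse complement is CATTACAGC, matching the top strand at positions 40–48; it acts as a reverse primer.
The 3' ends face each other across positions 16–48, giving a 33 bp product.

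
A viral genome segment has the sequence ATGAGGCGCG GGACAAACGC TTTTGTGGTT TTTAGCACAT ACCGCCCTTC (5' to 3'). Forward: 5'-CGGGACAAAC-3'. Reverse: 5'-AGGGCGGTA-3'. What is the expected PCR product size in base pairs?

40 bp

Forward primer CGGGACAAAC is found on the top strand at positions 9–18.
The reverse primer's reverse complement is TACCGCCCT, which matches the template at positions 40–48.
Product length = (reverse-primer end) − (forward-primer start) + 1 = 48 − 9 + 1 = 40 bp.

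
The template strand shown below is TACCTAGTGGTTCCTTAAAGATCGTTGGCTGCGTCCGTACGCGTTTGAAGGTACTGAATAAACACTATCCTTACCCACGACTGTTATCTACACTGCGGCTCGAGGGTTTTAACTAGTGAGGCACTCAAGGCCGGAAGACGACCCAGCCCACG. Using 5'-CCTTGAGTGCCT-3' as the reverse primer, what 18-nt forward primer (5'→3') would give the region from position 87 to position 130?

The reverse primer's reverse complement AGGCACTCAAGG matches the template at positions 119–130; the product starts at position 87.
The forward primer is identical to the top strand over positions 87–104: TCTACACTGCGGCTCGAG.

5'-TCTACACTGCGGCTCGAG-3'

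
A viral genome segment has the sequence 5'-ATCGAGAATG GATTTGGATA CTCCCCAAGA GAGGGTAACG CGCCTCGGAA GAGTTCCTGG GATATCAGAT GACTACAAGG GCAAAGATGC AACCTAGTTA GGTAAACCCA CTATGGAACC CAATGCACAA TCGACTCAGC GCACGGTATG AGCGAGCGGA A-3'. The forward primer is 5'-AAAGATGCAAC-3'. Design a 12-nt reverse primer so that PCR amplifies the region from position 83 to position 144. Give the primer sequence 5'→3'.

5'-GTGCGCTGAGTC-3'

The product's 3' end on the top strand is position 144.
The reverse primer anneals to the top strand over positions 133–144, i.e. to GACTCAGCGCAC.
Its sequence written 5'→3' is the reverse complement: GTGCGCTGAGTC.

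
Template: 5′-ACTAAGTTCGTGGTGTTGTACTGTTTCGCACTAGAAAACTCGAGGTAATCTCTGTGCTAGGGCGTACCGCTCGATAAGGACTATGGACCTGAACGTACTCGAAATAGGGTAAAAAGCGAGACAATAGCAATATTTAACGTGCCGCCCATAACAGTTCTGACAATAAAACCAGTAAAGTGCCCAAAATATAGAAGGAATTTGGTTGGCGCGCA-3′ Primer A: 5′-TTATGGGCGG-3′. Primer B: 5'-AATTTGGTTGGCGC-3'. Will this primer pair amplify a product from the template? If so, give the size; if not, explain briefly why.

Primer A (TTATGGGCGG) has reverse complement CCGCCCATAA, which matches the top strand at positions 142–151; primer A anneals to the top strand there with its 3' end pointing upstream toward position 142.
Primer B (AATTTGGTTGGCGC) matches the top strand directly at positions 196–209; it anneals to the bottom strand with its 3' end pointing downstream toward position 209.
The 3' ends diverge (primer A extends toward position 1, primer B toward position 212), so the primers never converge on a shared product.

No product — the primers' 3' ends point away from each other.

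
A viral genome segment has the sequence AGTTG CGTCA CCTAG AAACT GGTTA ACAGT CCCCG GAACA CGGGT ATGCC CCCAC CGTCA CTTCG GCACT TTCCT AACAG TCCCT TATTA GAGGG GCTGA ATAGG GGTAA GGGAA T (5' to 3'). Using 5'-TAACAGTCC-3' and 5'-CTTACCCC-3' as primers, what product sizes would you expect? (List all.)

The forward primer TAACAGTCC matches the top strand at positions 24–32, 75–83.
The reverse primer's reverse complement is GGGGTAAG, matching at positions 104–111.
Each forward site pairs with the reverse site to give a product ending at position 111: sizes 88, 37 bp.

88 bp, 37 bp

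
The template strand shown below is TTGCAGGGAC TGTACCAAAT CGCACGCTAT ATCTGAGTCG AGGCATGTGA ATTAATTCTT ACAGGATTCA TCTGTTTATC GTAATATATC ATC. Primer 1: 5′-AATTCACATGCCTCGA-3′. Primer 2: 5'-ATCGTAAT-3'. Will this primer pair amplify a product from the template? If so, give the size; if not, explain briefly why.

Primer 1 (AATTCACATGCCTCGA) has reverse complement TCGAGGCATGTGAATT, which matches the top strand at positions 38–53; primer 1 anneals to the top strand there with its 3' end pointing upstream toward position 38.
Primer 2 (ATCGTAAT) matches the top strand directly at positions 78–85; it anneals to the bottom strand with its 3' end pointing downstream toward position 85.
The 3' ends diverge (primer 1 extends toward position 1, primer 2 toward position 93), so the primers never converge on a shared product.

No product — the primers' 3' ends point away from each other.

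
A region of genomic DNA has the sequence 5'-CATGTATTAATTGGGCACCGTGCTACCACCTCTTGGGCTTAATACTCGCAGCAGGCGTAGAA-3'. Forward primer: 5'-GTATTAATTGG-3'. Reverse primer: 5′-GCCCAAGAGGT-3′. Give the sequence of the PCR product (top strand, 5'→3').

5'-GTATTAATTGGGCACCGTGCTACCACCTCTTGGGC-3'

Forward primer GTATTAATTGG is found on the top strand at positions 4–14.
The reverse primer's reverse complement is ACCTCTTGGGC, which matches the template at positions 28–38.
The product is the template from position 4 through 38 (35 bp).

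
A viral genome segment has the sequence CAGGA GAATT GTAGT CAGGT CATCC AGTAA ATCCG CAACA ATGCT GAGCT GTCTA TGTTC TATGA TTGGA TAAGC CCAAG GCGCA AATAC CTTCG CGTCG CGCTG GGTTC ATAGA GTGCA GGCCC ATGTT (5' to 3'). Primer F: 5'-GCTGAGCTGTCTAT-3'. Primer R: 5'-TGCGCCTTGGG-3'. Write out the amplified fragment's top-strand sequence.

The forward primer matches the template at positions 43–56.
The reverse primer's reverse complement is CCCAAGGCGCA, which matches the template at positions 75–85.
The product is the template from position 43 through 85 (43 bp).

5'-GCTGAGCTGTCTATGTTCTATGATTGGATAAGCCCAAGGCGCA-3'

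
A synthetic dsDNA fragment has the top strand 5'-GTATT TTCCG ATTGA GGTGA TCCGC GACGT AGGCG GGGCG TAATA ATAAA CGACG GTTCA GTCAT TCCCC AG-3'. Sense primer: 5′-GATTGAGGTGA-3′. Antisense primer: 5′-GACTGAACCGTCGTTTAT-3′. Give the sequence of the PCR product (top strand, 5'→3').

The forward primer matches the template at positions 10–20.
The reverse primer's reverse complement is ATAAACGACGGTTCAGTC, which matches the template at positions 46–63.
The product is the template from position 10 through 63 (54 bp).

5'-GATTGAGGTGATCCGCGACGTAGGCGGGGCGTAATAATAAACGACGGTTCAGTC-3'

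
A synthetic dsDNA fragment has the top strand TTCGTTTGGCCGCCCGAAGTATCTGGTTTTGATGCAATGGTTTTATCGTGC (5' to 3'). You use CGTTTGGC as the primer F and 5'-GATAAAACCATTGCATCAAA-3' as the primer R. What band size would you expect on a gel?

The forward primer matches the template at positions 3–10.
Reverse complement of the reverse primer: TTTGATGCAATGGTTTTATC. This occurs on the top strand at positions 28–47.
Product length = (reverse-primer end) − (forward-primer start) + 1 = 47 − 3 + 1 = 45 bp.

45 bp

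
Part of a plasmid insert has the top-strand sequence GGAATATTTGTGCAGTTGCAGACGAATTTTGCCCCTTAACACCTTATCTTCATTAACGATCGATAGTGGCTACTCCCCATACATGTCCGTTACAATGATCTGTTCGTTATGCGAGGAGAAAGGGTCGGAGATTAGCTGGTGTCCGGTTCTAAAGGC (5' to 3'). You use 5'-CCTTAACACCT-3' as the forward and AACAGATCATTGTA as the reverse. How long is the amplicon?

The forward primer matches the template at positions 34–44.
The reverse primer's reverse complement is TACAATGATCTGTT, which matches the template at positions 91–104.
Product length = (reverse-primer end) − (forward-primer start) + 1 = 104 − 34 + 1 = 71 bp.

71 bp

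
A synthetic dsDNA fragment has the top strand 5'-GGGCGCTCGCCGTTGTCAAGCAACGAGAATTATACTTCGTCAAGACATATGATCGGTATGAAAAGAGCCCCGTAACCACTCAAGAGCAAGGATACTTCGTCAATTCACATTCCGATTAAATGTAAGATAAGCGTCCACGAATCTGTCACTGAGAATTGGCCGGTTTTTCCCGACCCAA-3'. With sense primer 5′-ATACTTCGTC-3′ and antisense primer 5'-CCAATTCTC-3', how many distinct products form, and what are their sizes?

The forward primer ATACTTCGTC matches the top strand at positions 32–41, 92–101.
The reverse primer's reverse complement is GAGAATTGG, matching at positions 151–159.
Each forward site pairs with the reverse site to give a product ending at position 159: sizes 128, 68 bp.

Two products: 128 bp, 68 bp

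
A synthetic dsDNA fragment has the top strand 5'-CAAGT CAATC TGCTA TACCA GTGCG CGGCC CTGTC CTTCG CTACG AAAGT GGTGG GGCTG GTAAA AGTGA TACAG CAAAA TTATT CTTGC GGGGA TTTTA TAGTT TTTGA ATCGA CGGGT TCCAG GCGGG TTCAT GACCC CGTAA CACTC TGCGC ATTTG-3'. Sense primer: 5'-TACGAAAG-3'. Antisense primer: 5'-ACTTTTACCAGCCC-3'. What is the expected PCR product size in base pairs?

27 bp

Forward primer TACGAAAG is found on the top strand at positions 42–49.
Reverse complement of the reverse primer: GGGCTGGTAAAAGT. This occurs on the top strand at positions 55–68.
Amplicon spans positions 42–68: 27 bp.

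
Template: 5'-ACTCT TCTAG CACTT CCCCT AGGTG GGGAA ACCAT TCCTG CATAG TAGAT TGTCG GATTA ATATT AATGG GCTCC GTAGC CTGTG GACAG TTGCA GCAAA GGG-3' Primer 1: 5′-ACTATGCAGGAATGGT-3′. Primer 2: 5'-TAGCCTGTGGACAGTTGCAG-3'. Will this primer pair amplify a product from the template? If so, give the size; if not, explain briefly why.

No product — the primers' 3' ends point away from each other.

Primer 1 (ACTATGCAGGAATGGT) has reverse complement ACCATTCCTGCATAGT, which matches the top strand at positions 31–46; primer 1 anneals to the top strand there with its 3' end pointing upstream toward position 31.
Primer 2 (TAGCCTGTGGACAGTTGCAG) matches the top strand directly at positions 77–96; it anneals to the bottom strand with its 3' end pointing downstream toward position 96.
The 3' ends diverge (primer 1 extends toward position 1, primer 2 toward position 103), so the primers never converge on a shared product.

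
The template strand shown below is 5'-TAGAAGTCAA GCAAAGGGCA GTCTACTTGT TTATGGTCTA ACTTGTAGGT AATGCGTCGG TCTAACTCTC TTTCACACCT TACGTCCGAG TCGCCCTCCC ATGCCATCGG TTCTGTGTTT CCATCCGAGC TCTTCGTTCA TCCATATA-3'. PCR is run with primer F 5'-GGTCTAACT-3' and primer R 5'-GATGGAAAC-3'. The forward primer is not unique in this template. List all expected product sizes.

91 bp, 67 bp

The forward primer GGTCTAACT matches the top strand at positions 35–43, 59–67.
The reverse primer's reverse complement is GTTTCCATC, matching at positions 117–125.
Each forward site pairs with the reverse site to give a product ending at position 125: sizes 91, 67 bp.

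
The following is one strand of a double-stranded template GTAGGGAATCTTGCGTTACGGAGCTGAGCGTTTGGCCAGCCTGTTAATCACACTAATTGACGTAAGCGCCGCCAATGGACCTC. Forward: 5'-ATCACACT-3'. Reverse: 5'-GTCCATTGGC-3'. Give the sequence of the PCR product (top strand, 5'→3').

5'-ATCACACTAATTGACGTAAGCGCCGCCAATGGAC-3'

Scanning the template, ATCACACT occurs at positions 47–54; this primer anneals to the bottom strand there with its 3' end pointing downstream.
Taking the reverse complement of GTCCATTGGC gives GCCAATGGAC, found at positions 71–80 on the template; the primer anneals here to the top strand with its 3' end pointing upstream.
The product is the template from position 47 through 80 (34 bp).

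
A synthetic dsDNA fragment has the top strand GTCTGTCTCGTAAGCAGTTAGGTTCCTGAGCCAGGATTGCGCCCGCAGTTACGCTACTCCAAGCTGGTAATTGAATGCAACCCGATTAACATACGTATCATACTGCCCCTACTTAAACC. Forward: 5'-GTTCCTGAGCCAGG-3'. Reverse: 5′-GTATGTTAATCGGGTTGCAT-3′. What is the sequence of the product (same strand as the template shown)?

Scanning the template, GTTCCTGAGCCAGG occurs at positions 22–35; this primer anneals to the bottom strand there with its 3' end pointing downstream.
Reverse complement of the reverse primer: ATGCAACCCGATTAACATAC. This occurs on the top strand at positions 75–94.
The product is the template from position 22 through 94 (73 bp).

5'-GTTCCTGAGCCAGGATTGCGCCCGCAGTTACGCTACTCCAAGCTGGTAATTGAATGCAACCCGATTAACATAC-3'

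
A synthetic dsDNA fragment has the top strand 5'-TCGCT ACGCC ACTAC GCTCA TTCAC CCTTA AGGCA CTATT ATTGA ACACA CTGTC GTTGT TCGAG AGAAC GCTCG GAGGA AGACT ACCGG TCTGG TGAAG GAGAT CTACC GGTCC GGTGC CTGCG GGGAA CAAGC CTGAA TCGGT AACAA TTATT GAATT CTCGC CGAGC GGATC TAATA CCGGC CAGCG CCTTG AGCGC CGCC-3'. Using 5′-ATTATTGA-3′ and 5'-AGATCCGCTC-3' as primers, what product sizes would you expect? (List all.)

139 bp, 27 bp

The forward primer ATTATTGA matches the top strand at positions 38–45, 150–157.
The reverse primer's reverse complement is GAGCGGATCT, matching at positions 167–176.
Each forward site pairs with the reverse site to give a product ending at position 176: sizes 139, 27 bp.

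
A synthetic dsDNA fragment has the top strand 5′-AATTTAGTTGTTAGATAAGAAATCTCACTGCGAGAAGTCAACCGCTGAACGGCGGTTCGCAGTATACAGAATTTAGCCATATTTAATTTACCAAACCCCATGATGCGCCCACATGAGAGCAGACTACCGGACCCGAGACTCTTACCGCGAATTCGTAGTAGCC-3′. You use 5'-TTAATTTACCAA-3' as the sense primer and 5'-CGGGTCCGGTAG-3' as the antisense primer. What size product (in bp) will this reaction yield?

53 bp

Forward primer TTAATTTACCAA is found on the top strand at positions 83–94.
Reverse complement of the reverse primer: CTACCGGACCCG. This occurs on the top strand at positions 124–135.
The product runs from position 83 to position 135, so its length is 135 − 83 + 1 = 53 bp.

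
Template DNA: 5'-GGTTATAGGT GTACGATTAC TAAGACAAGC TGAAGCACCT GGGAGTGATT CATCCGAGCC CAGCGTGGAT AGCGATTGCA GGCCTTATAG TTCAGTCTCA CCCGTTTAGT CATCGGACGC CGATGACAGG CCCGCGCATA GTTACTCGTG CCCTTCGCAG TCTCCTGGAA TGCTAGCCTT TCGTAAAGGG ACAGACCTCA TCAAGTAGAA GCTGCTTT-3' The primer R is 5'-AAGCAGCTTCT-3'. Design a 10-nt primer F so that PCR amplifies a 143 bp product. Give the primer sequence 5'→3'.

5'-ATTGCAGGCC-3'

The reverse primer's reverse complement AGAAGCTGCTT matches the template at positions 207–217, so the product ends at position 217.
A 143 bp product then starts at position 217 − 143 + 1 = 75.
The forward primer is identical to the top strand there: ATTGCAGGCC.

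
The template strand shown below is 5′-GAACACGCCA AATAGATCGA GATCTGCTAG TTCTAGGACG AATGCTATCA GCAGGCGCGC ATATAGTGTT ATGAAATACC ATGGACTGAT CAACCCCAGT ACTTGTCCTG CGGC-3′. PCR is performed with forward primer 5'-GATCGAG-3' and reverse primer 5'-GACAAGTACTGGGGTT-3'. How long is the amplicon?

Forward primer GATCGAG is found on the top strand at positions 15–21.
The reverse primer's reverse complement is AACCCCAGTACTTGTC, which matches the template at positions 92–107.
Amplicon spans positions 15–107: 93 bp.

93 bp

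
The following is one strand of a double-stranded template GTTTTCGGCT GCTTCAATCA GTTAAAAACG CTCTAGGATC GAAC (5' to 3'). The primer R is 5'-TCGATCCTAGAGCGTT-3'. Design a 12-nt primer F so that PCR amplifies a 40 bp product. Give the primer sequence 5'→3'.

5'-TTTCGGCTGCTT-3'

The reverse primer's reverse complement AACGCTCTAGGATCGA matches the template at positions 27–42, so the product ends at position 42.
A 40 bp product then starts at position 42 − 40 + 1 = 3.
The forward primer is identical to the top strand there: TTTCGGCTGCTT.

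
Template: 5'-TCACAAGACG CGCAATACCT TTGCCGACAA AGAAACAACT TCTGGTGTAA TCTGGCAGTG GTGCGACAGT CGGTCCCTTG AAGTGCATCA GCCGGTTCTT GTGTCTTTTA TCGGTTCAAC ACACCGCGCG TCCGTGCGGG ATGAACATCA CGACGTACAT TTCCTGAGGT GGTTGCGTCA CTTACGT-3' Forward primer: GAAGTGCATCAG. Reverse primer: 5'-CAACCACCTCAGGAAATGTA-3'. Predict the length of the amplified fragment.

96 bp

The forward primer matches the template at positions 80–91.
Taking the reverse complement of CAACCACCTCAGGAAATGTA gives TACATTTCCTGAGGTGGTTG, found at positions 156–175 on the template; the primer anneals here to the top strand with its 3' end pointing upstream.
Product length = (reverse-primer end) − (forward-primer start) + 1 = 175 − 80 + 1 = 96 bp.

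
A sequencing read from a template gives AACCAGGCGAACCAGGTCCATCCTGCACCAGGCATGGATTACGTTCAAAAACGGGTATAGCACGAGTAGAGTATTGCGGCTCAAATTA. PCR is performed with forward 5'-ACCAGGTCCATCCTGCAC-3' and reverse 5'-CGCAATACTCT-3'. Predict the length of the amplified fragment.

The forward primer matches the template at positions 11–28.
Taking the reverse complement of CGCAATACTCT gives AGAGTATTGCG, found at positions 68–78 on the template; the primer anneals here to the top strand with its 3' end pointing upstream.
Product length = (reverse-primer end) − (forward-primer start) + 1 = 78 − 11 + 1 = 68 bp.

68 bp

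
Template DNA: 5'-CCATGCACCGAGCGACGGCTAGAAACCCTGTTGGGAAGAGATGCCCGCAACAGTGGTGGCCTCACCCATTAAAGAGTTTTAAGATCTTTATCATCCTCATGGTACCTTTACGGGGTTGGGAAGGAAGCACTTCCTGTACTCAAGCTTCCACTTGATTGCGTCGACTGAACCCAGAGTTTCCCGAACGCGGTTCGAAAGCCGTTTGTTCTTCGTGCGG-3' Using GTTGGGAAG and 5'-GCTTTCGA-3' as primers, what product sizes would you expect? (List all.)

170 bp, 85 bp

The forward primer GTTGGGAAG matches the top strand at positions 30–38, 115–123.
The reverse primer's reverse complement is TCGAAAGC, matching at positions 192–199.
Each forward site pairs with the reverse site to give a product ending at position 199: sizes 170, 85 bp.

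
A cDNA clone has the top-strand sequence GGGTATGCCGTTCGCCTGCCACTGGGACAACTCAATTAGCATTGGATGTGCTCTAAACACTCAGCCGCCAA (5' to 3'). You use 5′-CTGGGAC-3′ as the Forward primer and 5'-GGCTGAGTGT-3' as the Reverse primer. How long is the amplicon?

45 bp

Scanning the template, CTGGGAC occurs at positions 22–28; this primer anneals to the bottom strand there with its 3' end pointing downstream.
Reverse complement of the reverse primer: ACACTCAGCC. This occurs on the top strand at positions 57–66.
Product length = (reverse-primer end) − (forward-primer start) + 1 = 66 − 22 + 1 = 45 bp.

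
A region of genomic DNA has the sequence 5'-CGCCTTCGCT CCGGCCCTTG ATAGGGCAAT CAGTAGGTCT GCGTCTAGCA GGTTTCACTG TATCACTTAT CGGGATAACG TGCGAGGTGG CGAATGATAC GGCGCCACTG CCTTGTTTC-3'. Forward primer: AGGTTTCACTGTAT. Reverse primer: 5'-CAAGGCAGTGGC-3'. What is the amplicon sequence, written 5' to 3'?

5'-AGGTTTCACTGTATCACTTATCGGGATAACGTGCGAGGTGGCGAATGATACGGCGCCACTGCCTTG-3'

The forward primer matches the template at positions 50–63.
Reverse complement of the reverse primer: GCCACTGCCTTG. This occurs on the top strand at positions 104–115.
The product is the template from position 50 through 115 (66 bp).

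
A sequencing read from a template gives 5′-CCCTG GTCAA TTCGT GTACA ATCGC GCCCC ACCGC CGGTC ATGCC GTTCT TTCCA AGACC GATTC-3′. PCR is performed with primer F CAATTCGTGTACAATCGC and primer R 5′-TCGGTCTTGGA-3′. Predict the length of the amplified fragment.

The forward primer matches the template at positions 8–25.
The reverse primer's reverse complement is TCCAAGACCGA, which matches the template at positions 52–62.
Product length = (reverse-primer end) − (forward-primer start) + 1 = 62 − 8 + 1 = 55 bp.

55 bp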